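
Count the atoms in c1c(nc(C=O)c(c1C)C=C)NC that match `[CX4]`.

2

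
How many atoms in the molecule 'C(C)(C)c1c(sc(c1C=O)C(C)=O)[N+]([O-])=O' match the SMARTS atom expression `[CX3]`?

Check the 16 heavy atoms by environment: 1× s (aromatic, X2) → no; 4× c (aromatic, X3) → no; 1× N (charge +1, X3) → no; 1× O (charge -1, X1) → no; 3× O (X1) → no; 2× C (X3) → match; 4× C (X4) → no.
That gives 2 matching atoms.

2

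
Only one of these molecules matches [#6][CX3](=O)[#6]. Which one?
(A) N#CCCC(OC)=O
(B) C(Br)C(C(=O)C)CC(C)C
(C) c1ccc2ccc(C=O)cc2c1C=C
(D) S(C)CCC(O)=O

B

[#6][CX3](=O)[#6] describes a carbonyl carbon (no H) flanked by two carbons (a ketone).
(A) has a methyl-ester group (-C(=O)OCH3) but one neighbour of the carbonyl carbon is O, not C.
(B) contains an acetyl/ketone group (-C(=O)CH3), which satisfies every atom and bond constraint.
(C) has an aldehyde (-CHO) but the carbonyl carbon has H1, so it is not flanked by two carbons.
(D) has a carboxylic acid group (-C(=O)OH) but one neighbour of the carbonyl carbon is O, not C.
So the answer is (B).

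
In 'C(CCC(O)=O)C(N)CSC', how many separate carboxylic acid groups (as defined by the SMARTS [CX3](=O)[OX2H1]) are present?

1

[CX3](=O)[OX2H1] is the SMARTS for a carboxylic acid: an sp2 carbon double-bonded to O and single-bonded to an -OH oxygen.
Exactly one fragment in the molecule meets all constraints, giving 1 match.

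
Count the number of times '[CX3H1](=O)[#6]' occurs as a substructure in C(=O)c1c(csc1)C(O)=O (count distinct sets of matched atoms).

[CX3H1](=O)[#6] is the SMARTS for an aldehyde: an sp2 carbon with one H, double-bonded to O and single-bonded to carbon.
Exactly one fragment in the molecule meets all constraints, giving 1 match.

1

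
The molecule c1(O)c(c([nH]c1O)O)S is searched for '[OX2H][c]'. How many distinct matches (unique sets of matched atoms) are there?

[OX2H][c] is the SMARTS for a phenol: a hydroxyl oxygen attached to an aromatic carbon.
The molecule carries 3 separate instances of a hydroxyl group (-OH) meeting every constraint; each maps to a distinct set of atoms, giving 3 matches.

3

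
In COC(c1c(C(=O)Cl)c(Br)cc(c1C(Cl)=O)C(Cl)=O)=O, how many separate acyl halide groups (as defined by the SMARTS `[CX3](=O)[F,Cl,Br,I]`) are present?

3

[CX3](=O)[F,Cl,Br,I] is the SMARTS for an acyl halide: a carbonyl carbon bonded to a halogen.
The molecule carries 3 separate instances of an acyl chloride (-C(=O)Cl) meeting every constraint; each maps to a distinct set of atoms, giving 3 matches.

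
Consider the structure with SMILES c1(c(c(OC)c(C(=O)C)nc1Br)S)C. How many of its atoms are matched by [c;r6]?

5

The query [c;r6] means: aromatic carbon that belongs to a six-membered ring.
Check the 14 heavy atoms by environment: 1× n (aromatic, in 6-ring) → no; 5× c (aromatic, in 6-ring) → match; 4× C (acyclic) → no; 2× O (acyclic) → no; 1× S (acyclic) → no; 1× Br (acyclic) → no.
That gives 5 matching atoms.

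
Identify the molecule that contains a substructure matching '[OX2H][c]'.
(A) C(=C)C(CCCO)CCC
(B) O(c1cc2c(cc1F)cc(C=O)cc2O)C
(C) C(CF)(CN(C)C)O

[OX2H][c] describes a hydroxyl oxygen attached to an aromatic carbon (a phenol).
(A) has a hydroxyl group (-OH) but the -OH is on an aliphatic carbon, not an aromatic c.
(B) contains a hydroxyl group (-OH), which satisfies every atom and bond constraint.
(C) has a hydroxyl group (-OH) but the -OH is on an aliphatic carbon, not an aromatic c.
So the answer is (B).

B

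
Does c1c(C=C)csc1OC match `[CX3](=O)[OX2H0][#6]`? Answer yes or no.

No

The pattern [CX3](=O)[OX2H0][#6] describes a carbonyl carbon bonded to an oxygen that is itself bonded to carbon (no H on that O) — an ester.
The closest candidate here is a methoxy ether (-OCH3), but the ether oxygen is not adjacent to a C=O carbon. No other fragment satisfies the full query, so there is no match.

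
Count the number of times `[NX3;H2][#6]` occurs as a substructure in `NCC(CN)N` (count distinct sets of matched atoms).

3

[NX3;H2][#6] is the SMARTS for a primary amine: a trivalent nitrogen with two H attached to carbon.
The molecule carries 3 separate instances of a primary amino group (-NH2) meeting every constraint; each maps to a distinct set of atoms, giving 3 matches.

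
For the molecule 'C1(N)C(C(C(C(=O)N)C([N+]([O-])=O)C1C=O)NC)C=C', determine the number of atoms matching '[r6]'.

6

The query [r6] means: r6 matches atoms in a six-membered ring.
Check the 19 heavy atoms by environment: 6× C (in 6-ring) → match; 5× C (acyclic) → no; 1× N (charge +1, acyclic) → no; 1× O (charge -1, acyclic) → no; 3× O (acyclic) → no; 3× N (acyclic) → no.
That gives 6 matching atoms.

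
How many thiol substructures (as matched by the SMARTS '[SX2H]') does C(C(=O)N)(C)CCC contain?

0

[SX2H] is the SMARTS for a thiol: an aliphatic sulfur with two connections, one being H.
No fragment in the molecule satisfies every constraint, giving 0 matches.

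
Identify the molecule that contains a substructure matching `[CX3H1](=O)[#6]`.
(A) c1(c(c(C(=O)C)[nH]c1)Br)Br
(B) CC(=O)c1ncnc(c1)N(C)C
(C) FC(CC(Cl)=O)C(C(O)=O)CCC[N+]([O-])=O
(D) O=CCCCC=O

D

[CX3H1](=O)[#6] describes an sp2 carbon with one H, double-bonded to O and single-bonded to carbon (an aldehyde).
(A) has an acetyl/ketone group (-C(=O)CH3) but the carbonyl carbon has H0 (two carbon neighbours), not H1.
(B) has an acetyl/ketone group (-C(=O)CH3) but the carbonyl carbon has H0 (two carbon neighbours), not H1.
(C) has a carboxylic acid group (-C(=O)OH) but the carbonyl carbon has H0 and is bonded to O, not H1.
(D) contains an aldehyde (-CHO), which satisfies every atom and bond constraint.
So the answer is (D).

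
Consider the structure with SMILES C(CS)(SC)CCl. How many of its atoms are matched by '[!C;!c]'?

Check the 7 heavy atoms by environment: 4× C → no; 1× Cl → match; 2× S → match.
Summing the matching environments: 1 + 2 = 3 matching atoms.

3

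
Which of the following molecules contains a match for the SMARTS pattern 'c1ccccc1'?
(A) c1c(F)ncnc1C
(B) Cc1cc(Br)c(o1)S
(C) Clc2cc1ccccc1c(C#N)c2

C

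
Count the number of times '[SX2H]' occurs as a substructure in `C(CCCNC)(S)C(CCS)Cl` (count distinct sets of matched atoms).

[SX2H] is the SMARTS for a thiol: an aliphatic sulfur with two connections, one being H.
The molecule carries 2 separate instances of a thiol (-SH) meeting every constraint; each maps to a distinct set of atoms, giving 2 matches.

2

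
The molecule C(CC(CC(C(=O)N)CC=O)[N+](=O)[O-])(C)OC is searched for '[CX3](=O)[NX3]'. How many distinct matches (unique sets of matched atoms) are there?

1

[CX3](=O)[NX3] is the SMARTS for an amide: a carbonyl carbon bonded to a trivalent nitrogen.
Exactly one fragment in the molecule meets all constraints, giving 1 match.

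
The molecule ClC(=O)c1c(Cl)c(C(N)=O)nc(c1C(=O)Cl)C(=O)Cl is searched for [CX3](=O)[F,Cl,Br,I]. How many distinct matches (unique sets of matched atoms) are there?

[CX3](=O)[F,Cl,Br,I] is the SMARTS for an acyl halide: a carbonyl carbon bonded to a halogen.
The molecule carries 3 separate instances of an acyl chloride (-C(=O)Cl) meeting every constraint; each maps to a distinct set of atoms, giving 3 matches.

3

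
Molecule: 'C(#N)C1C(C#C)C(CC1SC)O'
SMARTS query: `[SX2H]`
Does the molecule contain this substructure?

No

The pattern [SX2H] describes an aliphatic sulfur with two connections, one being H — a thiol.
The closest candidate here is a hydroxyl group (-OH), but it is an -OH, not an -SH. No other fragment satisfies the full query, so there is no match.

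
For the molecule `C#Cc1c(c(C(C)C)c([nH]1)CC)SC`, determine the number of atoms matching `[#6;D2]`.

2

The query [#6;D2] means: any carbon bonded to exactly two heavy atoms.
Check the 14 heavy atoms by environment: 1× n (aromatic, D2) → no; 4× c (aromatic, D3) → no; 1× C (D3) → no; 5× C (D1) → no; 2× C (D2) → match; 1× S (D2) → no.
That gives 2 matching atoms.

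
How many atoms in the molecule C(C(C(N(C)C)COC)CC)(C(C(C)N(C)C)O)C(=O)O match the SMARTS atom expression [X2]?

3

The query [X2] means: any atom with exactly two total connections (bonds + H).
Check the 21 heavy atoms by environment: 14× C (X4) → no; 2× N (X3) → no; 3× O (X2) → match; 1× C (X3) → no; 1× O (X1) → no.
That gives 3 matching atoms.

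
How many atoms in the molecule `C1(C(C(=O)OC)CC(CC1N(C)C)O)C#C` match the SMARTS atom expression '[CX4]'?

Check the 16 heavy atoms by environment: 9× C (X4) → match; 2× C (X2) → no; 1× C (X3) → no; 1× O (X1) → no; 2× O (X2) → no; 1× N (X3) → no.
That gives 9 matching atoms.

9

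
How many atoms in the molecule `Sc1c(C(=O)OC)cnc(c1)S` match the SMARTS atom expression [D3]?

4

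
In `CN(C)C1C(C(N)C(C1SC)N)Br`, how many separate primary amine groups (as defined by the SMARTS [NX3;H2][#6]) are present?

[NX3;H2][#6] is the SMARTS for a primary amine: a trivalent nitrogen with two H attached to carbon.
The molecule carries 2 separate instances of a primary amino group (-NH2) meeting every constraint; each maps to a distinct set of atoms, giving 2 matches.

2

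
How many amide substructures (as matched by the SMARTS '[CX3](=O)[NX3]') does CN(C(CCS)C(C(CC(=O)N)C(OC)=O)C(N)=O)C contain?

2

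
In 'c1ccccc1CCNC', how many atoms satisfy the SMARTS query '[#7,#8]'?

The query [#7,#8] means: nitrogen or oxygen (comma = OR).
Check the 10 heavy atoms by environment: 3× C → no; 6× c (aromatic) → no; 1× N → match.
That gives 1 matching atom.

1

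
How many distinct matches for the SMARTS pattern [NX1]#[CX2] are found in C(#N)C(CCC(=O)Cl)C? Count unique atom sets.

1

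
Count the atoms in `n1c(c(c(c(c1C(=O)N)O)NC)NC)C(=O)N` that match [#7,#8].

The query [#7,#8] means: nitrogen or oxygen (comma = OR).
Check the 17 heavy atoms by environment: 1× n (aromatic) → match; 5× c (aromatic) → no; 4× C → no; 3× O → match; 4× N → match.
Summing the matching environments: 1 + 3 + 4 = 8 matching atoms.

8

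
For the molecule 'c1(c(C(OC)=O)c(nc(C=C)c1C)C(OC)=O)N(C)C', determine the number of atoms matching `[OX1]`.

2

Check the 20 heavy atoms by environment: 1× n (aromatic, X2) → no; 5× c (aromatic, X3) → no; 1× N (X3) → no; 5× C (X4) → no; 4× C (X3) → no; 2× O (X1) → match; 2× O (X2) → no.
That gives 2 matching atoms.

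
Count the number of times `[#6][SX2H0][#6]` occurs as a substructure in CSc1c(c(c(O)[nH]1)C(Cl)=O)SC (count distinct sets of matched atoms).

2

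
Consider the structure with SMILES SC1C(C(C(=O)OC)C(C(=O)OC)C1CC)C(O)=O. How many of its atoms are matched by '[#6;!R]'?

7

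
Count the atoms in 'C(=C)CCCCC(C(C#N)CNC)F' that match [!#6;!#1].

3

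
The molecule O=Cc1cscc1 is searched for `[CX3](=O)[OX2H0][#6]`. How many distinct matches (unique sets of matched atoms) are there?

[CX3](=O)[OX2H0][#6] is the SMARTS for an ester: a carbonyl carbon bonded to an oxygen that is itself bonded to carbon (no H on that O).
No fragment in the molecule satisfies every constraint, giving 0 matches.

0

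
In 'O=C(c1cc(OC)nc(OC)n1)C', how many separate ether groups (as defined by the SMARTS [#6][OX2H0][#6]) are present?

[#6][OX2H0][#6] is the SMARTS for an ether: an aliphatic oxygen bridging two carbons with no H on the oxygen.
The molecule carries 2 separate instances of a methoxy ether (-OCH3) meeting every constraint; each maps to a distinct set of atoms, giving 2 matches.

2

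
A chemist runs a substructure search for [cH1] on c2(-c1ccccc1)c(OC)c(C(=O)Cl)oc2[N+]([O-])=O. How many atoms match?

5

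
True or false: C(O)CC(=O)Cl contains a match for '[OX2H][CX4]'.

True

The pattern [OX2H][CX4] describes a hydroxyl oxygen bound to an sp3 (X4) carbon — an aliphatic alcohol.
The molecule carries a hydroxyl group (-OH), whose atoms satisfy every constraint of the query, so the pattern matches.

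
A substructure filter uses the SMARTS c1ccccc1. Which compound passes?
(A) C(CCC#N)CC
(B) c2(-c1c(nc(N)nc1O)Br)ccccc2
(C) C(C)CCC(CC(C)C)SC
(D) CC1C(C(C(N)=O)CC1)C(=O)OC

c1ccccc1 describes six aromatic carbons in a ring (a benzene ring).
(A) has a methyl group (-CH3) but no six-membered all-carbon aromatic ring is present.
(B) contains a phenyl ring, which satisfies every atom and bond constraint.
(C) has a methyl group (-CH3) but no six-membered all-carbon aromatic ring is present.
(D) has a methyl group (-CH3) but no six-membered all-carbon aromatic ring is present.
So the answer is (B).

B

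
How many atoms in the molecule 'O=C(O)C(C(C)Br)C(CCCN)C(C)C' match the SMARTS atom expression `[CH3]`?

3

The query [CH3] means: aliphatic carbon with exactly three hydrogens.
Check the 15 heavy atoms by environment: 3× C (H2) → no; 4× C (H1) → no; 3× C (H3) → match; 1× C (H0) → no; 1× O (H0) → no; 1× O (H1) → no; 1× Br (H0) → no; 1× N (H2) → no.
That gives 3 matching atoms.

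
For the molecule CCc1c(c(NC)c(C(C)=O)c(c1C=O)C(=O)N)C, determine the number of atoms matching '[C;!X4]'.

The query [C;!X4] means: aliphatic carbon that does not have four total connections.
Check the 19 heavy atoms by environment: 6× c (aromatic, X3) → no; 3× C (X3) → match; 3× O (X1) → no; 2× N (X3) → no; 5× C (X4) → no.
That gives 3 matching atoms.

3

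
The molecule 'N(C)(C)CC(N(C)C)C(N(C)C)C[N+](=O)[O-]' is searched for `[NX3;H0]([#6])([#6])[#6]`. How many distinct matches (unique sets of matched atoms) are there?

[NX3;H0]([#6])([#6])[#6] is the SMARTS for a tertiary amine: a trivalent nitrogen with no H, bonded to three carbons.
The molecule carries 3 separate instances of a dimethylamino group (-N(CH3)2) meeting every constraint; each maps to a distinct set of atoms, giving 3 matches.

3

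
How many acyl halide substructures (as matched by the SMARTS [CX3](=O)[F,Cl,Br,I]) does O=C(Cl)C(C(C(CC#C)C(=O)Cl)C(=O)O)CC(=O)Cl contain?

[CX3](=O)[F,Cl,Br,I] is the SMARTS for an acyl halide: a carbonyl carbon bonded to a halogen.
The molecule carries 3 separate instances of an acyl chloride (-C(=O)Cl) meeting every constraint; each maps to a distinct set of atoms, giving 3 matches.

3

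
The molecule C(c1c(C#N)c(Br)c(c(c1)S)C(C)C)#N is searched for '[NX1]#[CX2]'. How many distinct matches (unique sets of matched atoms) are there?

2

[NX1]#[CX2] is the SMARTS for a nitrile: a nitrogen triple-bonded to a two-connected carbon.
The molecule carries 2 separate instances of a nitrile (-C#N) meeting every constraint; each maps to a distinct set of atoms, giving 2 matches.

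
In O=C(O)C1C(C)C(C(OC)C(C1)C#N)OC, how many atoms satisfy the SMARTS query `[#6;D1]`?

The query [#6;D1] means: carbon bonded to exactly one heavy atom.
Check the 16 heavy atoms by environment: 2× C (D2) → no; 6× C (D3) → no; 2× O (D2) → no; 3× C (D1) → match; 1× N (D1) → no; 2× O (D1) → no.
That gives 3 matching atoms.

3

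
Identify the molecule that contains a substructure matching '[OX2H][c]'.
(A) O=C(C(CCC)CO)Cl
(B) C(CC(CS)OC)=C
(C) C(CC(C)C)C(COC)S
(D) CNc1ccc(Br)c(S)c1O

D

[OX2H][c] describes a hydroxyl oxygen attached to an aromatic carbon (a phenol).
(A) has a hydroxyl group (-OH) but the -OH is on an aliphatic carbon, not an aromatic c.
(B) has a methoxy ether (-OCH3) but the oxygen has H0, not H1.
(C) has a methoxy ether (-OCH3) but the oxygen has H0, not H1.
(D) contains a hydroxyl group (-OH), which satisfies every atom and bond constraint.
So the answer is (D).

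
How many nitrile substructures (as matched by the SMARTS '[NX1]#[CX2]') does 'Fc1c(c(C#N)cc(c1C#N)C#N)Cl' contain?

3

[NX1]#[CX2] is the SMARTS for a nitrile: a nitrogen triple-bonded to a two-connected carbon.
The molecule carries 3 separate instances of a nitrile (-C#N) meeting every constraint; each maps to a distinct set of atoms, giving 3 matches.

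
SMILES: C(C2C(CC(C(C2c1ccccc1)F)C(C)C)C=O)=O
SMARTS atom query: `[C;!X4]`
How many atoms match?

2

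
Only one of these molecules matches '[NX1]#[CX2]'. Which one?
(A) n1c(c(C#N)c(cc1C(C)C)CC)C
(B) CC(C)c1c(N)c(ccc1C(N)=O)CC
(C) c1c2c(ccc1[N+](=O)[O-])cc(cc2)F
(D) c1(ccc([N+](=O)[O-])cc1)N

[NX1]#[CX2] describes a nitrogen triple-bonded to a two-connected carbon (a nitrile).
(A) contains a nitrile (-C#N), which satisfies every atom and bond constraint.
(B) has a primary amino group (-NH2) but the nitrogen is NX3 (three connections), not NX1 triple-bonded.
(C) has a nitro group (-[N+](=O)[O-]) but there is no C#N triple bond.
(D) has a primary amino group (-NH2) but the nitrogen is NX3 (three connections), not NX1 triple-bonded.
So the answer is (A).

A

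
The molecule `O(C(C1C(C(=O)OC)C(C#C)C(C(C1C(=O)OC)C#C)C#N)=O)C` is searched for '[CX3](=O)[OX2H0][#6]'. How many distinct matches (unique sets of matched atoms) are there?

3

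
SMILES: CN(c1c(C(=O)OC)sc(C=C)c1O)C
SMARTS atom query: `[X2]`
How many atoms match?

The query [X2] means: any atom with exactly two total connections (bonds + H).
Check the 15 heavy atoms by environment: 1× s (aromatic, X2) → match; 4× c (aromatic, X3) → no; 2× O (X2) → match; 1× N (X3) → no; 3× C (X4) → no; 3× C (X3) → no; 1× O (X1) → no.
Summing the matching environments: 1 + 2 = 3 matching atoms.

3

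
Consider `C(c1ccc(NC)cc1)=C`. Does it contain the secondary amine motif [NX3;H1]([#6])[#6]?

Yes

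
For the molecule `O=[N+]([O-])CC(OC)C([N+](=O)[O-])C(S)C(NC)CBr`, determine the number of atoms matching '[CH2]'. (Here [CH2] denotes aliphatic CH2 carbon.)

The query [CH2] means: aliphatic carbon with exactly two hydrogens.
Check the 18 heavy atoms by environment: 2× C (H2) → match; 4× C (H1) → no; 3× O (H0) → no; 2× C (H3) → no; 2× N (charge +1, H0) → no; 2× O (charge -1, H0) → no; 1× S (H1) → no; 1× Br (H0) → no; 1× N (H1) → no.
That gives 2 matching atoms.

2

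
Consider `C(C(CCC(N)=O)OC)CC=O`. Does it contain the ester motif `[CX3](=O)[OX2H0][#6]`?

No

The pattern [CX3](=O)[OX2H0][#6] describes a carbonyl carbon bonded to an oxygen that is itself bonded to carbon (no H on that O) — an ester.
The closest candidate here is a methoxy ether (-OCH3), but the ether oxygen is not adjacent to a C=O carbon. No other fragment satisfies the full query, so there is no match.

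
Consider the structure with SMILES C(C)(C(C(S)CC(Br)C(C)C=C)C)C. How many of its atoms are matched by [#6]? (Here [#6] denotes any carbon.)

The query [#6] means: #6 matches any atom with atomic number 6 (carbon, aromatic or aliphatic).
Check the 14 heavy atoms by environment: 12× C → match; 1× Br → no; 1× S → no.
That gives 12 matching atoms.

12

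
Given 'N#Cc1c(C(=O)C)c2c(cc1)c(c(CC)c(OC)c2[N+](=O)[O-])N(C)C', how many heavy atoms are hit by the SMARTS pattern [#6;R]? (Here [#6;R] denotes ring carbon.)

10

The query [#6;R] means: carbon that is part of a ring.
Check the 25 heavy atoms by environment: 10× c (aromatic, in 6-ring) → match; 2× N (acyclic) → no; 8× C (acyclic) → no; 3× O (acyclic) → no; 1× N (charge +1, acyclic) → no; 1× O (charge -1, acyclic) → no.
That gives 10 matching atoms.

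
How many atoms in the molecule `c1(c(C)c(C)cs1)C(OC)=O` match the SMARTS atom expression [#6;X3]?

Check the 11 heavy atoms by environment: 1× s (aromatic, X2) → no; 4× c (aromatic, X3) → match; 1× C (X3) → match; 1× O (X1) → no; 1× O (X2) → no; 3× C (X4) → no.
Summing the matching environments: 4 + 1 = 5 matching atoms.

5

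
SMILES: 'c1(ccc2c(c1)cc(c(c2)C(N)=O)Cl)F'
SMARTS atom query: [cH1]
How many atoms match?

5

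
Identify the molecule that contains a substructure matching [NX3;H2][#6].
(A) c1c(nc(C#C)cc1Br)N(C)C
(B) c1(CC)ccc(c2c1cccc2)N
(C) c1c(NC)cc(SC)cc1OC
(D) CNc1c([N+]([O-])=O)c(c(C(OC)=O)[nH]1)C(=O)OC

B

[NX3;H2][#6] describes a trivalent nitrogen with two H attached to carbon (a primary amine).
(A) has a dimethylamino group (-N(CH3)2) but the nitrogen has H0, not H2.
(B) contains a primary amino group (-NH2), which satisfies every atom and bond constraint.
(C) has an N-methylamino group (-NHCH3) but the nitrogen bears two carbons and only one H (H1), not H2.
(D) has a nitro group (-[N+](=O)[O-]) but the nitrogen is [N+] with no H, not NX3H2.
So the answer is (B).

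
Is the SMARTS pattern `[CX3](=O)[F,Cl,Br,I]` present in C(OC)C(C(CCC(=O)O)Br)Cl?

No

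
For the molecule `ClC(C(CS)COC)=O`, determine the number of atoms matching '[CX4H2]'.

2

Check the 9 heavy atoms by environment: 2× C (H2, X4) → match; 1× C (H1, X4) → no; 1× S (H1, X2) → no; 1× C (H0, X3) → no; 1× O (H0, X1) → no; 1× Cl (H0, X1) → no; 1× O (H0, X2) → no; 1× C (H3, X4) → no.
That gives 2 matching atoms.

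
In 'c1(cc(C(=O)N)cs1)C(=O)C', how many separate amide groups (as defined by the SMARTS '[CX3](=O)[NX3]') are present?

1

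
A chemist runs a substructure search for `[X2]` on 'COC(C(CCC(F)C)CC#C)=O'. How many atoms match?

The query [X2] means: any atom with exactly two total connections (bonds + H).
Check the 13 heavy atoms by environment: 7× C (X4) → no; 1× F (X1) → no; 1× C (X3) → no; 1× O (X1) → no; 1× O (X2) → match; 2× C (X2) → match.
Summing the matching environments: 1 + 2 = 3 matching atoms.

3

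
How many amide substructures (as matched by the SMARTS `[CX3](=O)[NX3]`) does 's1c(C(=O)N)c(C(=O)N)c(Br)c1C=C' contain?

[CX3](=O)[NX3] is the SMARTS for an amide: a carbonyl carbon bonded to a trivalent nitrogen.
The molecule carries 2 separate instances of a primary amide (-C(=O)NH2) meeting every constraint; each maps to a distinct set of atoms, giving 2 matches.

2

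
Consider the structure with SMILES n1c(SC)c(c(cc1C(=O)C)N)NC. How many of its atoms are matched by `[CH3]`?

The query [CH3] means: aliphatic carbon with exactly three hydrogens.
Check the 14 heavy atoms by environment: 1× n (aromatic, H0) → no; 4× c (aromatic, H0) → no; 1× c (aromatic, H1) → no; 1× C (H0) → no; 1× O (H0) → no; 3× C (H3) → match; 1× N (H2) → no; 1× S (H0) → no; 1× N (H1) → no.
That gives 3 matching atoms.

3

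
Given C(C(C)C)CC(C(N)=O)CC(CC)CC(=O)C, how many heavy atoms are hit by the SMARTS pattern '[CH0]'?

2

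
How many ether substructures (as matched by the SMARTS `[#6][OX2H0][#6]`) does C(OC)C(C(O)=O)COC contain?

2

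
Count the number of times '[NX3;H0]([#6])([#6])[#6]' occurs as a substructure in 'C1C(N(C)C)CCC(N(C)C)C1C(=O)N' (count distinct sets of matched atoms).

2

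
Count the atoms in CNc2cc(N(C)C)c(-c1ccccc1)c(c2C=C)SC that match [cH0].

Check the 21 heavy atoms by environment: 6× c (aromatic, H0) → match; 6× c (aromatic, H1) → no; 1× N (H0) → no; 4× C (H3) → no; 1× C (H1) → no; 1× C (H2) → no; 1× S (H0) → no; 1× N (H1) → no.
That gives 6 matching atoms.

6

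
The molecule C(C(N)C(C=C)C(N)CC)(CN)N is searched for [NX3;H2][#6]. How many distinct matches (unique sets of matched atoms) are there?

4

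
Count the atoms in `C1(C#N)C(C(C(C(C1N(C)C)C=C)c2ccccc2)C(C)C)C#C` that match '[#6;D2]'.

Check the 24 heavy atoms by environment: 7× C (D3) → no; 3× C (D2) → match; 6× C (D1) → no; 1× N (D3) → no; 1× N (D1) → no; 1× c (aromatic, D3) → no; 5× c (aromatic, D2) → match.
Summing the matching environments: 3 + 5 = 8 matching atoms.

8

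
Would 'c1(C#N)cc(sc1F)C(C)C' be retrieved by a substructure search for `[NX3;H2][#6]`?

The pattern [NX3;H2][#6] describes a trivalent nitrogen with two H attached to carbon — a primary amine.
The closest candidate here is a nitrile (-C#N), but the nitrogen is NX1 (triple-bonded), not NX3 with two H. No other fragment satisfies the full query, so there is no match.

No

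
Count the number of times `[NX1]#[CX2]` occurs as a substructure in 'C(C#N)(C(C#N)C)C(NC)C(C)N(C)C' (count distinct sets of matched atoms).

[NX1]#[CX2] is the SMARTS for a nitrile: a nitrogen triple-bonded to a two-connected carbon.
The molecule carries 2 separate instances of a nitrile (-C#N) meeting every constraint; each maps to a distinct set of atoms, giving 2 matches.

2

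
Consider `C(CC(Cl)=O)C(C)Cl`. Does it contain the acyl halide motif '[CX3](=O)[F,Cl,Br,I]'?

The pattern [CX3](=O)[F,Cl,Br,I] describes a carbonyl carbon bonded to a halogen — an acyl halide.
The molecule carries an acyl chloride (-C(=O)Cl), whose atoms satisfy every constraint of the query, so the pattern matches.

Yes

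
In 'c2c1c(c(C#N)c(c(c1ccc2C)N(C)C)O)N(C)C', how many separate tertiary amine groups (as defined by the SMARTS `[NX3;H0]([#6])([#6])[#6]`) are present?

2

[NX3;H0]([#6])([#6])[#6] is the SMARTS for a tertiary amine: a trivalent nitrogen with no H, bonded to three carbons.
The molecule carries 2 separate instances of a dimethylamino group (-N(CH3)2) meeting every constraint; each maps to a distinct set of atoms, giving 2 matches.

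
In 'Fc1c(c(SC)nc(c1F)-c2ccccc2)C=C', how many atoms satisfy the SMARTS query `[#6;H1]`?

6

The query [#6;H1] means: any carbon bearing exactly one hydrogen.
Check the 18 heavy atoms by environment: 1× n (aromatic, H0) → no; 6× c (aromatic, H0) → no; 5× c (aromatic, H1) → match; 1× S (H0) → no; 1× C (H3) → no; 2× F (H0) → no; 1× C (H1) → match; 1× C (H2) → no.
Summing the matching environments: 5 + 1 = 6 matching atoms.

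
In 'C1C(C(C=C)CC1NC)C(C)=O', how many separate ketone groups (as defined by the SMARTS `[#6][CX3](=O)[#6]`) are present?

1

[#6][CX3](=O)[#6] is the SMARTS for a ketone: a carbonyl carbon (no H) flanked by two carbons.
Exactly one fragment in the molecule meets all constraints, giving 1 match.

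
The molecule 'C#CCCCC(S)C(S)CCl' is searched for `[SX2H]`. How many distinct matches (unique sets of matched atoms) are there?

2

[SX2H] is the SMARTS for a thiol: an aliphatic sulfur with two connections, one being H.
The molecule carries 2 separate instances of a thiol (-SH) meeting every constraint; each maps to a distinct set of atoms, giving 2 matches.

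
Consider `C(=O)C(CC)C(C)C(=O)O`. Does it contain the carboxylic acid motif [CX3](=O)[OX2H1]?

Yes

The pattern [CX3](=O)[OX2H1] describes an sp2 carbon double-bonded to O and single-bonded to an -OH oxygen — a carboxylic acid.
The molecule carries a carboxylic acid group (-C(=O)OH), whose atoms satisfy every constraint of the query, so the pattern matches.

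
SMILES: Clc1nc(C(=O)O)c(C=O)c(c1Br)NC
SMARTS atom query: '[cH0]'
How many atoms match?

5

Check the 15 heavy atoms by environment: 1× n (aromatic, H0) → no; 5× c (aromatic, H0) → match; 1× Cl (H0) → no; 1× N (H1) → no; 1× C (H3) → no; 1× C (H0) → no; 2× O (H0) → no; 1× O (H1) → no; 1× Br (H0) → no; 1× C (H1) → no.
That gives 5 matching atoms.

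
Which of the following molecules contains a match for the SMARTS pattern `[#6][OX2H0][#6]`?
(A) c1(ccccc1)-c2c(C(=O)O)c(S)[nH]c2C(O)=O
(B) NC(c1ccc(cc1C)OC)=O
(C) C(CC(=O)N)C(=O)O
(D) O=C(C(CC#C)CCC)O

[#6][OX2H0][#6] describes an aliphatic oxygen bridging two carbons with no H on the oxygen (an ether).
(A) has a carboxylic acid group (-C(=O)OH) but the -OH oxygen has H1; the =O is OX1, not OX2.
(B) contains a methoxy ether (-OCH3), which satisfies every atom and bond constraint.
(C) has a carboxylic acid group (-C(=O)OH) but the -OH oxygen has H1; the =O is OX1, not OX2.
(D) has a carboxylic acid group (-C(=O)OH) but the -OH oxygen has H1; the =O is OX1, not OX2.
So the answer is (B).

B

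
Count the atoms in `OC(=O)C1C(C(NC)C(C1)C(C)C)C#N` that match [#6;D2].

The query [#6;D2] means: any carbon bonded to exactly two heavy atoms.
Check the 15 heavy atoms by environment: 6× C (D3) → no; 2× C (D2) → match; 3× C (D1) → no; 1× N (D2) → no; 2× O (D1) → no; 1× N (D1) → no.
That gives 2 matching atoms.

2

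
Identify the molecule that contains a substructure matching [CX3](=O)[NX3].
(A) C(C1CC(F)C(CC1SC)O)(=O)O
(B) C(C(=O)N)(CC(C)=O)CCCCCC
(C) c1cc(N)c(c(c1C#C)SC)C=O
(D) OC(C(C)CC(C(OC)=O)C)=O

B

[CX3](=O)[NX3] describes a carbonyl carbon bonded to a trivalent nitrogen (an amide).
(A) has a carboxylic acid group (-C(=O)OH) but the carbonyl is bonded to O, not to an NX3 nitrogen.
(B) contains a primary amide (-C(=O)NH2), which satisfies every atom and bond constraint.
(C) has a primary amino group (-NH2) but the -NH2 is not attached to a carbonyl carbon.
(D) has a methyl-ester group (-C(=O)OCH3) but the carbonyl is bonded to O, not to an NX3 nitrogen.
So the answer is (B).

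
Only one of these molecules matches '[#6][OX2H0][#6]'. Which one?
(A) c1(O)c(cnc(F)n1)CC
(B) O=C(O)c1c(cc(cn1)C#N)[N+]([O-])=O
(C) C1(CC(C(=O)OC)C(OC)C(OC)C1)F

C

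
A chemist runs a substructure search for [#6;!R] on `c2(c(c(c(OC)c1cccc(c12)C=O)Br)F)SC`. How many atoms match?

3

The query [#6;!R] means: carbon not in any ring.
Check the 18 heavy atoms by environment: 10× c (aromatic, in 6-ring) → no; 3× C (acyclic) → match; 2× O (acyclic) → no; 1× F (acyclic) → no; 1× S (acyclic) → no; 1× Br (acyclic) → no.
That gives 3 matching atoms.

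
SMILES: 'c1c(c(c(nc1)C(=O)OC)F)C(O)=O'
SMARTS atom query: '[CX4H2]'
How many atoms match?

0

The query [CX4H2] means: sp3 carbon (X4) with exactly two hydrogens.
Check the 14 heavy atoms by environment: 1× n (aromatic, H0, X2) → no; 3× c (aromatic, H0, X3) → no; 2× c (aromatic, H1, X3) → no; 2× C (H0, X3) → no; 2× O (H0, X1) → no; 1× O (H0, X2) → no; 1× C (H3, X4) → no; 1× F (H0, X1) → no; 1× O (H1, X2) → no.
No environment satisfies the query, so 0 matching atoms.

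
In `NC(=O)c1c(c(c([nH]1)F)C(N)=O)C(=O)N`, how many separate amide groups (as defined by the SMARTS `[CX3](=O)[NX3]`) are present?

[CX3](=O)[NX3] is the SMARTS for an amide: a carbonyl carbon bonded to a trivalent nitrogen.
The molecule carries 3 separate instances of a primary amide (-C(=O)NH2) meeting every constraint; each maps to a distinct set of atoms, giving 3 matches.

3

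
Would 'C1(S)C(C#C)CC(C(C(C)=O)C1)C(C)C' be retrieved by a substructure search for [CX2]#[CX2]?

Yes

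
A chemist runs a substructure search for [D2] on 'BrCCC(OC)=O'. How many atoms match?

The query [D2] means: atom with exactly two heavy-atom neighbours.
Check the 7 heavy atoms by environment: 2× C (D2) → match; 1× Br (D1) → no; 1× C (D3) → no; 1× O (D1) → no; 1× O (D2) → match; 1× C (D1) → no.
Summing the matching environments: 2 + 1 = 3 matching atoms.

3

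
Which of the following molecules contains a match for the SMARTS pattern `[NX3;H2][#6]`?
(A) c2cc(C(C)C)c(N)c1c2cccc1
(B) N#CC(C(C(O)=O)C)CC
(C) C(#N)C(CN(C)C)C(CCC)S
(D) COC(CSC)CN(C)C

A

[NX3;H2][#6] describes a trivalent nitrogen with two H attached to carbon (a primary amine).
(A) contains a primary amino group (-NH2), which satisfies every atom and bond constraint.
(B) has a nitrile (-C#N) but the nitrogen is NX1 (triple-bonded), not NX3 with two H.
(C) has a nitrile (-C#N) but the nitrogen is NX1 (triple-bonded), not NX3 with two H.
(D) has a dimethylamino group (-N(CH3)2) but the nitrogen has H0, not H2.
So the answer is (A).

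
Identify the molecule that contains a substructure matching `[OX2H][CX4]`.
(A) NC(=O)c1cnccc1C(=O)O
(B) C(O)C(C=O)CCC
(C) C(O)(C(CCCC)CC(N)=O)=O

B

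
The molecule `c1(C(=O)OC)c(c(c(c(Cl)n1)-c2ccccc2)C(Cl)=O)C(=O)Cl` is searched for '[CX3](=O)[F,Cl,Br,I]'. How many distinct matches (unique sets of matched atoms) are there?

2

[CX3](=O)[F,Cl,Br,I] is the SMARTS for an acyl halide: a carbonyl carbon bonded to a halogen.
The molecule carries 2 separate instances of an acyl chloride (-C(=O)Cl) meeting every constraint; each maps to a distinct set of atoms, giving 2 matches.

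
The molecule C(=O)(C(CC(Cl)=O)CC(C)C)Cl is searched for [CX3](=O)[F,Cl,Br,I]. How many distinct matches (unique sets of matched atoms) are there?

2

[CX3](=O)[F,Cl,Br,I] is the SMARTS for an acyl halide: a carbonyl carbon bonded to a halogen.
The molecule carries 2 separate instances of an acyl chloride (-C(=O)Cl) meeting every constraint; each maps to a distinct set of atoms, giving 2 matches.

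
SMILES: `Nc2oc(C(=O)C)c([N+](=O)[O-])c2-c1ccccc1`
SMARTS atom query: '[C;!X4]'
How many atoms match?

1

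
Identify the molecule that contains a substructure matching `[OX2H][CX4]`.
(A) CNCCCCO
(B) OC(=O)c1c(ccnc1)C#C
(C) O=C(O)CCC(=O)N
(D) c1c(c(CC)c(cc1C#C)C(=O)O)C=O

[OX2H][CX4] describes a hydroxyl oxygen bound to an sp3 (X4) carbon (an aliphatic alcohol).
(A) contains a hydroxyl group (-OH), which satisfies every atom and bond constraint.
(B) has a carboxylic acid group (-C(=O)OH) but the -OH is on a CX3 carbonyl carbon, not a CX4 carbon.
(C) has a carboxylic acid group (-C(=O)OH) but the -OH is on a CX3 carbonyl carbon, not a CX4 carbon.
(D) has a carboxylic acid group (-C(=O)OH) but the -OH is on a CX3 carbonyl carbon, not a CX4 carbon.
So the answer is (A).

A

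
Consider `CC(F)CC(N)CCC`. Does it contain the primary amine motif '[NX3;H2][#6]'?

Yes

The pattern [NX3;H2][#6] describes a trivalent nitrogen with two H attached to carbon — a primary amine.
The molecule carries a primary amino group (-NH2), whose atoms satisfy every constraint of the query, so the pattern matches.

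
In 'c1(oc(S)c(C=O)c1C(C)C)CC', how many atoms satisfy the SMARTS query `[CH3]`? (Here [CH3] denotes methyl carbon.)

The query [CH3] means: aliphatic carbon with exactly three hydrogens.
Check the 13 heavy atoms by environment: 1× o (aromatic, H0) → no; 4× c (aromatic, H0) → no; 1× S (H1) → no; 1× C (H2) → no; 3× C (H3) → match; 2× C (H1) → no; 1× O (H0) → no.
That gives 3 matching atoms.

3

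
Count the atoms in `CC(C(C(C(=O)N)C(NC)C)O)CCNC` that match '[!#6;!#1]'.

The query [!#6;!#1] means: not carbon and not hydrogen — any heteroatom.
Check the 16 heavy atoms by environment: 11× C → no; 3× N → match; 2× O → match.
Summing the matching environments: 3 + 2 = 5 matching atoms.

5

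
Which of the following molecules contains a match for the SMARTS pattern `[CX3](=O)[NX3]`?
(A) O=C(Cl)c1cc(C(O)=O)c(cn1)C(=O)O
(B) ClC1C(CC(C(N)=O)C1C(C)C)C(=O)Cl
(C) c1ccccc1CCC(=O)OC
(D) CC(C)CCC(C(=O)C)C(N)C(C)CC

[CX3](=O)[NX3] describes a carbonyl carbon bonded to a trivalent nitrogen (an amide).
(A) has a carboxylic acid group (-C(=O)OH) but the carbonyl is bonded to O, not to an NX3 nitrogen.
(B) contains a primary amide (-C(=O)NH2), which satisfies every atom and bond constraint.
(C) has a methyl-ester group (-C(=O)OCH3) but the carbonyl is bonded to O, not to an NX3 nitrogen.
(D) has a primary amino group (-NH2) but the -NH2 is not attached to a carbonyl carbon.
So the answer is (B).

B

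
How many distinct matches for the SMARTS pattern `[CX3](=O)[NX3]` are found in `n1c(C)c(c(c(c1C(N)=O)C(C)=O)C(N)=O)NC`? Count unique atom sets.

[CX3](=O)[NX3] is the SMARTS for an amide: a carbonyl carbon bonded to a trivalent nitrogen.
The molecule carries 2 separate instances of a primary amide (-C(=O)NH2) meeting every constraint; each maps to a distinct set of atoms, giving 2 matches.

2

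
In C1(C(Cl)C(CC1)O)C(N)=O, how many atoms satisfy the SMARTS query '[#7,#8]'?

3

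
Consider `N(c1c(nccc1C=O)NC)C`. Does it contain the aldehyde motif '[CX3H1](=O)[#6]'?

Yes

The pattern [CX3H1](=O)[#6] describes an sp2 carbon with one H, double-bonded to O and single-bonded to carbon — an aldehyde.
The molecule carries an aldehyde (-CHO), whose atoms satisfy every constraint of the query, so the pattern matches.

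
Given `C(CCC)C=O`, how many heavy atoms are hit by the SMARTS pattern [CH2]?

3

Check the 6 heavy atoms by environment: 3× C (H2) → match; 1× C (H3) → no; 1× C (H1) → no; 1× O (H0) → no.
That gives 3 matching atoms.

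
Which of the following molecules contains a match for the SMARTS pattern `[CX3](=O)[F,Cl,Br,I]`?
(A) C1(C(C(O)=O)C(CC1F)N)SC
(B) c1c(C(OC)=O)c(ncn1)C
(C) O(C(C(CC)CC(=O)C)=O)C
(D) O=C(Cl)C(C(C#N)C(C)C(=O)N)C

D

[CX3](=O)[F,Cl,Br,I] describes a carbonyl carbon bonded to a halogen (an acyl halide).
(A) has a carboxylic acid group (-C(=O)OH) but the carbonyl is bonded to -OH, not to a halogen.
(B) has a methyl-ester group (-C(=O)OCH3) but the carbonyl is bonded to -O-C, not to a halogen.
(C) has a methyl-ester group (-C(=O)OCH3) but the carbonyl is bonded to -O-C, not to a halogen.
(D) contains an acyl chloride (-C(=O)Cl), which satisfies every atom and bond constraint.
So the answer is (D).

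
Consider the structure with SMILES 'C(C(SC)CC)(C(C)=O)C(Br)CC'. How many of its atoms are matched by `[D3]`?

4

Check the 13 heavy atoms by environment: 2× C (D2) → no; 4× C (D3) → match; 1× S (D2) → no; 4× C (D1) → no; 1× O (D1) → no; 1× Br (D1) → no.
That gives 4 matching atoms.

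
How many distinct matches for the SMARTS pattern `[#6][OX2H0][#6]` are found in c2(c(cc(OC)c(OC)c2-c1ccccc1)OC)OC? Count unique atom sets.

[#6][OX2H0][#6] is the SMARTS for an ether: an aliphatic oxygen bridging two carbons with no H on the oxygen.
The molecule carries 4 separate instances of a methoxy ether (-OCH3) meeting every constraint; each maps to a distinct set of atoms, giving 4 matches.

4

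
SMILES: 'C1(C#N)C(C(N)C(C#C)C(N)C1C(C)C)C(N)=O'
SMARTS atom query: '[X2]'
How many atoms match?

The query [X2] means: any atom with exactly two total connections (bonds + H).
Check the 18 heavy atoms by environment: 9× C (X4) → no; 1× C (X3) → no; 1× O (X1) → no; 3× N (X3) → no; 3× C (X2) → match; 1× N (X1) → no.
That gives 3 matching atoms.

3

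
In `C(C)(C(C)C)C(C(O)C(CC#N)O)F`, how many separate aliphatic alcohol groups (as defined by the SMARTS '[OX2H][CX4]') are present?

2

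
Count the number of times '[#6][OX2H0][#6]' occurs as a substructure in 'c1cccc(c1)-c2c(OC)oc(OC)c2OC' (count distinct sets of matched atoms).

3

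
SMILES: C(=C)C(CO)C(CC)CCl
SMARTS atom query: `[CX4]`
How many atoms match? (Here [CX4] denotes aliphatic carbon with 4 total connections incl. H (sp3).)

6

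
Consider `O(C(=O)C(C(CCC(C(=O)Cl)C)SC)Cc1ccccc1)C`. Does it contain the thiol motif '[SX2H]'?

No

The pattern [SX2H] describes an aliphatic sulfur with two connections, one being H — a thiol.
The closest candidate here is a methylthio ether (-SCH3), but the sulfur has H0 (bonded to two carbons), not H1. No other fragment satisfies the full query, so there is no match.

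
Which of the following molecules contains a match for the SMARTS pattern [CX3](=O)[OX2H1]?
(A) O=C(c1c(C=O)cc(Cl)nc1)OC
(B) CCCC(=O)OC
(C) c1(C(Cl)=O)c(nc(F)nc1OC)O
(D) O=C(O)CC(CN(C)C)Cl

D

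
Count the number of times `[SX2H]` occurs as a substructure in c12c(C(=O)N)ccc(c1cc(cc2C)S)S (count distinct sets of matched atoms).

2

[SX2H] is the SMARTS for a thiol: an aliphatic sulfur with two connections, one being H.
The molecule carries 2 separate instances of a thiol (-SH) meeting every constraint; each maps to a distinct set of atoms, giving 2 matches.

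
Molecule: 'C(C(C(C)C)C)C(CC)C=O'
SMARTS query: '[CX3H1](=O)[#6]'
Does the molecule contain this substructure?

The pattern [CX3H1](=O)[#6] describes an sp2 carbon with one H, double-bonded to O and single-bonded to carbon — an aldehyde.
The molecule carries an aldehyde (-CHO), whose atoms satisfy every constraint of the query, so the pattern matches.

Yes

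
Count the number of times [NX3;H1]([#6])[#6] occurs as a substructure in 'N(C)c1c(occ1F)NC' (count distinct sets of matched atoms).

2

[NX3;H1]([#6])[#6] is the SMARTS for a secondary amine: a trivalent nitrogen with one H, bonded to two carbons.
The molecule carries 2 separate instances of an N-methylamino group (-NHCH3) meeting every constraint; each maps to a distinct set of atoms, giving 2 matches.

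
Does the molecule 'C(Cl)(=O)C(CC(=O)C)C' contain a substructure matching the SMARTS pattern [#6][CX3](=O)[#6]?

Yes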